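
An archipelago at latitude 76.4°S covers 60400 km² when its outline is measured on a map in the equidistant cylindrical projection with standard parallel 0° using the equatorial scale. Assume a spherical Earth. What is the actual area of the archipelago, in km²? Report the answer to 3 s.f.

For the equirectangular projection with φ₀ = 0 (plate carrée), h = 1 along meridians and k = sec φ along parallels.
Areal scale = h·k = 1 × sec φ; at 76.4°, h = 1.000, k = 4.253, so h·k = 4.253.
True area = apparent / (areal scale) = 60400 / 4.253 ≈ 14200 km².

14200 km²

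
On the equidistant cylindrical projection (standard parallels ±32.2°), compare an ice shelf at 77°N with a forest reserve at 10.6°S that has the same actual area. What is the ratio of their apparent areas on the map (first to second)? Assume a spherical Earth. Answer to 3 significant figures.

4.37

The equidistant cylindrical projection with φ₀ = 32.2° has h = 1 (meridians true) and k = cos φ₀ / cos φ along parallels.
Areal scale at 77°: h·k = 1.000 × 3.762 = 3.762.
Areal scale at 10.6°: h·k = 1.000 × 0.8609 = 0.8609.
Ratio = 3.762/0.8609 ≈ 4.37.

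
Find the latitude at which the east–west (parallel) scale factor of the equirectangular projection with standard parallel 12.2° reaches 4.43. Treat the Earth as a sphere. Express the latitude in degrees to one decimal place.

77.3°

With standard parallel φ₀ = 12.2°, the equirectangular projection gives x = Rλ cos φ₀, y = Rφ, so h = 1 and k = cos 12.2° / cos φ.
k = cos φ₀ / cos φ = 4.43  ⇒  cos φ = cos 12.2° / 4.43 = 0.2206.
φ = arccos(0.2206) ≈ 77.3°.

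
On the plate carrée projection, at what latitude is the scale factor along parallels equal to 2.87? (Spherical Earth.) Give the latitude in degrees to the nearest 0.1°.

69.6°

Plate carrée: h = 1, k = sec φ along parallels.
sec φ = 2.87  ⇒  cos φ = 0.3484  ⇒  φ ≈ 69.6°.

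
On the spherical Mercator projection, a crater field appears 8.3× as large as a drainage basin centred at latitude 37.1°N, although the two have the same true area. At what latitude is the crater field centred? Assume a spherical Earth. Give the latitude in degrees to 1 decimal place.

Mercator areal scale is sec²φ, so apparent-area ratio = sec²φ₁ / sec²φ₂ = cos²φ₂ / cos²φ₁.
cos²φ₂ / cos²φ₁ = 8.3  ⇒  cos φ₁ = cos 37.1° / √8.3 = 0.7976/2.881 = 0.2768.
φ₁ = arccos(0.2768) ≈ 73.9°.

73.9°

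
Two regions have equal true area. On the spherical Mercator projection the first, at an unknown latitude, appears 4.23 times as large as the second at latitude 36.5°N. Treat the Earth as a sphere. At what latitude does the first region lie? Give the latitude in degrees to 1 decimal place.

67.0°

On Mercator, (apparent₁)/(apparent₂) = sec²φ₁ / sec²φ₂ when true areas are equal.
cos²φ₂ / cos²φ₁ = 4.23  ⇒  cos φ₁ = cos 36.5° / √4.23 = 0.8039/2.057 = 0.3908.
φ₁ = arccos(0.3908) ≈ 67.0°.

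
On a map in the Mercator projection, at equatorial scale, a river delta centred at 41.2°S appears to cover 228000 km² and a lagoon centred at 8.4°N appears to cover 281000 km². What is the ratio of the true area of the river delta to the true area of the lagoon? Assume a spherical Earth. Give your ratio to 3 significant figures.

0.469

Since Mercator area scale is 1/cos²φ, the true area equals the apparent area multiplied by cos²φ.
True area of river delta: 228000 × cos²(41.2°) = 228000 × 0.5661 = 129100 km².
True area of lagoon: 281000 × cos²(8.4°) = 281000 × 0.9787 = 275000 km².
Ratio = 129100 / 275000 ≈ 0.469.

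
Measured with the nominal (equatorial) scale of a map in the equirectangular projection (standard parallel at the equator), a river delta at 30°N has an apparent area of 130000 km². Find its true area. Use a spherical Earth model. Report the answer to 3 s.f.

In the plate carrée (x = Rλ, y = Rφ), meridians are true-scale (h = 1) and parallels are stretched by k = sec φ.
Areal scale = h·k = 1 × sec φ; at 30°, h = 1.000, k = 1.155, so h·k = 1.155.
True area = apparent / (areal scale) = 130000 / 1.155 ≈ 113000 km².

113000 km²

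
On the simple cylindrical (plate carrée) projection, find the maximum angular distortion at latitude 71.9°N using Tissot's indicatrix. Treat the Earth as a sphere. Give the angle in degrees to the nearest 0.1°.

Plate carrée maps x = Rλ, y = Rφ. The meridian scale is h = 1 and the parallel scale is k = 1/cos φ = sec φ.
At 71.9°: h = 1.000, k = 3.219; principal scales a = 3.219, b = 1.000.
sin(ω/2) = (a − b)/(a + b) = 2.219/4.219 = 0.5259, so ω = 2 arcsin(0.5259) ≈ 63.5°.

63.5°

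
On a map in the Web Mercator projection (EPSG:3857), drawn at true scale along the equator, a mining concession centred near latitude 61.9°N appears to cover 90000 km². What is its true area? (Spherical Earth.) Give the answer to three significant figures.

20000 km²

The Mercator projection is conformal; its linear scale factor is the same in every direction and equals sec φ = 1/cos φ.
Areal scale = k² = sec²φ = 1/cos²(61.9°) = 1/0.4710² = 4.508.
True area = apparent / (areal scale) = 90000 / 4.508 ≈ 20000 km².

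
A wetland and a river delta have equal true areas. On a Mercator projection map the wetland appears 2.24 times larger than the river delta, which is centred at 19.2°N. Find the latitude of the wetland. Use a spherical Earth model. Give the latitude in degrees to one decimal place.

Mercator areal scale is sec²φ, so apparent-area ratio = sec²φ₁ / sec²φ₂ = cos²φ₂ / cos²φ₁.
cos²φ₂ / cos²φ₁ = 2.24  ⇒  cos φ₁ = cos 19.2° / √2.24 = 0.9444/1.497 = 0.6310.
φ₁ = arccos(0.6310) ≈ 50.9°.

50.9°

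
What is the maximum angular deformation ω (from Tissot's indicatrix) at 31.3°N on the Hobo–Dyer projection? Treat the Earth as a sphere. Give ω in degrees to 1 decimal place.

8.5°

Hobo–Dyer is a cylindrical equal-area projection with standard parallels at ±37.5°. For cylindrical equal-area with standard parallel φ₀, h = cos φ / cos φ₀ and k = cos φ₀ / cos φ, so h·k = 1.
At 31.3°: h = 1.077, k = 0.9285; principal scales a = 1.077, b = 0.9285.
sin(ω/2) = (a − b)/(a + b) = 0.1485/2.006 = 0.07406, so ω = 2 arcsin(0.07406) ≈ 8.5°.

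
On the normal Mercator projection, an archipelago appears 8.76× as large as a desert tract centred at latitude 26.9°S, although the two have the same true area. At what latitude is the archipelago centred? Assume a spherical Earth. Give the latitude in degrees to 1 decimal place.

72.5°

On Mercator, (apparent₁)/(apparent₂) = sec²φ₁ / sec²φ₂ when true areas are equal.
cos²φ₂ / cos²φ₁ = 8.76  ⇒  cos φ₁ = cos 26.9° / √8.76 = 0.8918/2.960 = 0.3013.
φ₁ = arccos(0.3013) ≈ 72.5°.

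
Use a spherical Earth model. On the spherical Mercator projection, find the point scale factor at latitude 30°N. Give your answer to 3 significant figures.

The Mercator projection is conformal; its linear scale factor is the same in every direction and equals sec φ = 1/cos φ.
k = 1/cos 30° = 1/0.8660 = 1.155.

1.15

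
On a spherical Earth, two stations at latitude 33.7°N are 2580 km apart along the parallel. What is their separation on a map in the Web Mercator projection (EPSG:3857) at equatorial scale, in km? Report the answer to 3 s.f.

For Mercator, h = k = sec φ (a conformal cylindrical projection has a single point scale, 1/cos φ).
Along the parallel, k = sec 33.7° = 1/0.8320 = 1.202.
Map distance = 2580 × 1.202 ≈ 3100 km.

3100 km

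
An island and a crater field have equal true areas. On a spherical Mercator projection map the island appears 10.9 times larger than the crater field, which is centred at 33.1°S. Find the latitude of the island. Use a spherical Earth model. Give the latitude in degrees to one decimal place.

75.3°

For equal true areas on Mercator, apparent areas scale as sec²φ, so the ratio is cos²φ₂ / cos²φ₁.
cos²φ₂ / cos²φ₁ = 10.9  ⇒  cos φ₁ = cos 33.1° / √10.9 = 0.8377/3.302 = 0.2537.
φ₁ = arccos(0.2537) ≈ 75.3°.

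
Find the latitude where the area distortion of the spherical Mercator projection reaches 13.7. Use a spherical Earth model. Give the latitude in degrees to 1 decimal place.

Mercator areal scale is sec²φ.
sec²φ = 13.7  ⇒  cos²φ = 0.07299  ⇒  cos φ = 0.2702.
φ = arccos(0.2702) ≈ 74.3°.

74.3°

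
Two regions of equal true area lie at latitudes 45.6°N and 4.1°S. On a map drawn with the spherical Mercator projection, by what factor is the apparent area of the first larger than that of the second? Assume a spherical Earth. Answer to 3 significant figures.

2.03

On Mercator, area is exaggerated by sec²φ = 1/cos²φ.
At 45.6°: sec²(45.6°) = 1/0.6997² = 2.043.
At 4.1°: sec²(4.1°) = 1/0.9974² = 1.005.
Ratio = 2.043/1.005 = cos²(4.1°)/cos²(45.6°) ≈ 2.03.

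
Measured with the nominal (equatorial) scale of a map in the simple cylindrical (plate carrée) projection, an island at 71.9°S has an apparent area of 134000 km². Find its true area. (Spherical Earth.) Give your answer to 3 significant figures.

Plate carrée maps x = Rλ, y = Rφ. The meridian scale is h = 1 and the parallel scale is k = 1/cos φ = sec φ.
Areal scale = h·k = 1 × sec φ; at 71.9°, h = 1.000, k = 3.219, so h·k = 3.219.
True area = apparent / (areal scale) = 134000 / 3.219 ≈ 41600 km².

41600 km²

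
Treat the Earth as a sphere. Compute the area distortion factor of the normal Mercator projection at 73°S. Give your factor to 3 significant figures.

The Mercator projection is conformal; its linear scale factor is the same in every direction and equals sec φ = 1/cos φ.
Areal scale = k² = sec²φ = 1/cos²(73°) = 1/0.2924² = 11.70.

11.7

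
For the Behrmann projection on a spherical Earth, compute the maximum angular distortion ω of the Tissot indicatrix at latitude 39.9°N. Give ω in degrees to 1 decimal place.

13.9°

The Behrmann projection is cylindrical equal-area with φ₀ = 30°. A cylindrical equal-area projection with standard parallel φ₀ has meridian scale h = cos φ / cos φ₀ and parallel scale k = cos φ₀ / cos φ (so areas are preserved, h·k = 1).
At 39.9°: h = 0.8858, k = 1.129; principal scales a = 1.129, b = 0.8858.
sin(ω/2) = (a − b)/(a + b) = 0.2430/2.015 = 0.1206, so ω = 2 arcsin(0.1206) ≈ 13.9°.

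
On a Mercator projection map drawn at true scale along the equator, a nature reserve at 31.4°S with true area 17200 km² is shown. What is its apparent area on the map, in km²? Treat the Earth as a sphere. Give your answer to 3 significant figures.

23600 km²

For Mercator, h = k = sec φ (a conformal cylindrical projection has a single point scale, 1/cos φ).
Areal scale = k² = sec²φ = 1/cos²(31.4°) = 1/0.8536² = 1.373.
Apparent area = 17200 × 1.373 ≈ 23600 km².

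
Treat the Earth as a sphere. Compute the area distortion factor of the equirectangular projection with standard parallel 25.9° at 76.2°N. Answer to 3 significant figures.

With standard parallel φ₀ = 25.9°, the equirectangular projection gives x = Rλ cos φ₀, y = Rφ, so h = 1 and k = cos 25.9° / cos φ.
Areal scale = h·k = 1 × cos φ₀ / cos φ; at 76.2°, h = 1.000, k = 3.771, so h·k = 3.771.

3.77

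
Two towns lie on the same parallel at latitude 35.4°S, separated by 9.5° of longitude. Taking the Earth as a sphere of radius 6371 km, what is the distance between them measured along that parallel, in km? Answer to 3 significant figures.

861 km

Arc length along a parallel = R cos φ · Δλ (with Δλ in radians).
= 6371 × cos 35.4° × (9.5° × π/180) = 6371 × 0.8151 × 0.1658 ≈ 861 km.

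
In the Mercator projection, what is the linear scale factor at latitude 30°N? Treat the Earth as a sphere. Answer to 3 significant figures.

Mercator is conformal, so the point scale is isotropic: h = k = sec φ = 1/cos φ.
k = 1/cos 30° = 1/0.8660 = 1.155.

1.15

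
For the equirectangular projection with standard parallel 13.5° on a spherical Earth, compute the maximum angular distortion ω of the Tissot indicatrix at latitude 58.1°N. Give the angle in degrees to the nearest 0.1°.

In the equirectangular projection with standard parallel φ₀ = 13.5° (x = Rλ cos φ₀, y = Rφ), meridians are true-scale (h = 1) and the parallel scale is k = cos φ₀ / cos φ.
At 58.1°: h = 1.000, k = 1.840; principal scales a = 1.840, b = 1.000.
sin(ω/2) = (a − b)/(a + b) = 0.8401/2.840 = 0.2958, so ω = 2 arcsin(0.2958) ≈ 34.4°.

34.4°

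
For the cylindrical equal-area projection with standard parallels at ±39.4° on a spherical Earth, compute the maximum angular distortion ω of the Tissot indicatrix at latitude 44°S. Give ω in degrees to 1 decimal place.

8.2°

For cylindrical equal-area with standard parallel φ₀, h = cos φ / cos φ₀ and k = cos φ₀ / cos φ, so h·k = 1.
At 44°: h = 0.9309, k = 1.074; principal scales a = 1.074, b = 0.9309.
sin(ω/2) = (a − b)/(a + b) = 0.1433/2.005 = 0.07148, so ω = 2 arcsin(0.07148) ≈ 8.2°.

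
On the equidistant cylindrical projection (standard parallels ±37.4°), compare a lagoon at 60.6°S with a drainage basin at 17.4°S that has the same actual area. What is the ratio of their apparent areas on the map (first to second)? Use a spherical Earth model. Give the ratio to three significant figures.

1.94

In the equirectangular projection with standard parallel φ₀ = 37.4° (x = Rλ cos φ₀, y = Rφ), meridians are true-scale (h = 1) and the parallel scale is k = cos φ₀ / cos φ.
Areal scale at 60.6°: h·k = 1.000 × 1.618 = 1.618.
Areal scale at 17.4°: h·k = 1.000 × 0.8325 = 0.8325.
Ratio = 1.618/0.8325 ≈ 1.94.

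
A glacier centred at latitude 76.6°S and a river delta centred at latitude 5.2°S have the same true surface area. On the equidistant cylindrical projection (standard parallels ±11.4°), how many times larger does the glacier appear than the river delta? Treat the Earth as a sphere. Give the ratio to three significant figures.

The equidistant cylindrical projection with φ₀ = 11.4° has h = 1 (meridians true) and k = cos φ₀ / cos φ along parallels.
Areal scale at 76.6°: h·k = 1.000 × 4.230 = 4.230.
Areal scale at 5.2°: h·k = 1.000 × 0.9843 = 0.9843.
Ratio = 4.230/0.9843 ≈ 4.30.

4.30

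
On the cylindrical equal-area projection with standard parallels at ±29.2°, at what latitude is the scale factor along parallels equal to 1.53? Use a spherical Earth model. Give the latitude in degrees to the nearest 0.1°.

55.2°

Cylindrical equal-area (φ₀ = 29.2°): h = cos φ / cos 29.2° along meridians, k = cos 29.2° / cos φ along parallels; h·k = 1.
k = cos φ₀ / cos φ = 1.53  ⇒  cos φ = cos 29.2° / 1.53 = 0.5705.
φ = arccos(0.5705) ≈ 55.2°.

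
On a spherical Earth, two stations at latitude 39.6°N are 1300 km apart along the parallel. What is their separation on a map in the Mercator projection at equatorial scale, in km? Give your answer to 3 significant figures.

1690 km

Mercator is conformal, so the point scale is isotropic: h = k = sec φ = 1/cos φ.
Along the parallel, k = sec 39.6° = 1/0.7705 = 1.298.
Map distance = 1300 × 1.298 ≈ 1690 km.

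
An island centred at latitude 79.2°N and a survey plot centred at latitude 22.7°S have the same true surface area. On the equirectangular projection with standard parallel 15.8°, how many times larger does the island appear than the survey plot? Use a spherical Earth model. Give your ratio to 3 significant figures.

4.92

In the equirectangular projection with standard parallel φ₀ = 15.8° (x = Rλ cos φ₀, y = Rφ), meridians are true-scale (h = 1) and the parallel scale is k = cos φ₀ / cos φ.
Areal scale at 79.2°: h·k = 1.000 × 5.135 = 5.135.
Areal scale at 22.7°: h·k = 1.000 × 1.043 = 1.043.
Ratio = 5.135/1.043 ≈ 4.92.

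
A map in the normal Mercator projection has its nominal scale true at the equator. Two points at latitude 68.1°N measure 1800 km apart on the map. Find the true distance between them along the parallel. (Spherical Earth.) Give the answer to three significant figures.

671 km

For Mercator, h = k = sec φ (a conformal cylindrical projection has a single point scale, 1/cos φ).
Along the parallel at 68.1°, map distances are exaggerated by k = sec 68.1° = 2.681.
True distance = 1800 / 2.681 = 1800 × cos 68.1° ≈ 671 km.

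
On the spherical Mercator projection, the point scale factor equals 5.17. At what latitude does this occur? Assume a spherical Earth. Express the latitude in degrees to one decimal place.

Mercator scale is k = sec φ = 1/cos φ.
1/cos φ = 5.17  ⇒  cos φ = 0.1934  ⇒  φ = arccos(0.1934) ≈ 78.8°.

78.8°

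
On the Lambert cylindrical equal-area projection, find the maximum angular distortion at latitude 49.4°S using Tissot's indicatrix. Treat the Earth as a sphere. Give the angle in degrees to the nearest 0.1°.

47.8°

The Lambert cylindrical equal-area projection is the cylindrical equal-area projection with its standard parallel at the equator (φ₀ = 0). Cylindrical equal-area (φ₀ = 0°): h = cos φ / cos 0° along meridians, k = cos 0° / cos φ along parallels; h·k = 1.
At 49.4°: h = 0.6508, k = 1.537; principal scales a = 1.537, b = 0.6508.
sin(ω/2) = (a − b)/(a + b) = 0.8859/2.187 = 0.4050, so ω = 2 arcsin(0.4050) ≈ 47.8°.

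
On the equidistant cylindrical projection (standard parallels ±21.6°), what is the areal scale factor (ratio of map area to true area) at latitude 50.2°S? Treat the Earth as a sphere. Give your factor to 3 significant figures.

1.45

In the equirectangular projection with standard parallel φ₀ = 21.6° (x = Rλ cos φ₀, y = Rφ), meridians are true-scale (h = 1) and the parallel scale is k = cos φ₀ / cos φ.
Areal scale = h·k = 1 × cos φ₀ / cos φ; at 50.2°, h = 1.000, k = 1.453, so h·k = 1.453.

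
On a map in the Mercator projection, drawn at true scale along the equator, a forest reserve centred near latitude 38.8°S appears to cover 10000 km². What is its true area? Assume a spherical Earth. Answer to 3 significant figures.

6070 km²

For Mercator, h = k = sec φ (a conformal cylindrical projection has a single point scale, 1/cos φ).
Areal scale = k² = sec²φ = 1/cos²(38.8°) = 1/0.7793² = 1.646.
True area = apparent / (areal scale) = 10000 / 1.646 ≈ 6070 km².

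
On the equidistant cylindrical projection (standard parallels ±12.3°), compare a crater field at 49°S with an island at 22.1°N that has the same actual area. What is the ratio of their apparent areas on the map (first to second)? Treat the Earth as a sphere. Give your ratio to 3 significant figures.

1.41

With standard parallel φ₀ = 12.3°, the equirectangular projection gives x = Rλ cos φ₀, y = Rφ, so h = 1 and k = cos 12.3° / cos φ.
Areal scale at 49°: h·k = 1.000 × 1.489 = 1.489.
Areal scale at 22.1°: h·k = 1.000 × 1.055 = 1.055.
Ratio = 1.489/1.055 ≈ 1.41.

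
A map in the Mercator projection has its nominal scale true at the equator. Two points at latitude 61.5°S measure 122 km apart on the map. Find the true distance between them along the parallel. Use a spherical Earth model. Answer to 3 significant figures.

The Mercator projection is conformal; its linear scale factor is the same in every direction and equals sec φ = 1/cos φ.
Along the parallel at 61.5°, map distances are exaggerated by k = sec 61.5° = 2.096.
True distance = 122 / 2.096 = 122 × cos 61.5° ≈ 58.2 km.

58.2 km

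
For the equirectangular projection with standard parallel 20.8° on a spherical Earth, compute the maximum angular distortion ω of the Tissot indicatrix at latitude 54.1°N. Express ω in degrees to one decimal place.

26.5°

With standard parallel φ₀ = 20.8°, the equirectangular projection gives x = Rλ cos φ₀, y = Rφ, so h = 1 and k = cos 20.8° / cos φ.
At 54.1°: h = 1.000, k = 1.594; principal scales a = 1.594, b = 1.000.
sin(ω/2) = (a − b)/(a + b) = 0.5943/2.594 = 0.2291, so ω = 2 arcsin(0.2291) ≈ 26.5°.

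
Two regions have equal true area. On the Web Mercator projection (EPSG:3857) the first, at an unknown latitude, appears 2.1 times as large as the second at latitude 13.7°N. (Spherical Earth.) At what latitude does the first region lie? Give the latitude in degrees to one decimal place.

47.9°

For equal true areas on Mercator, apparent areas scale as sec²φ, so the ratio is cos²φ₂ / cos²φ₁.
cos²φ₂ / cos²φ₁ = 2.1  ⇒  cos φ₁ = cos 13.7° / √2.1 = 0.9715/1.449 = 0.6704.
φ₁ = arccos(0.6704) ≈ 47.9°.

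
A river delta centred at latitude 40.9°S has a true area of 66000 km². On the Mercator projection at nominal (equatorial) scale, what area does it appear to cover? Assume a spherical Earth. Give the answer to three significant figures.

Mercator is conformal, so the point scale is isotropic: h = k = sec φ = 1/cos φ.
Areal scale = k² = sec²φ = 1/cos²(40.9°) = 1/0.7559² = 1.750.
Apparent area = 66000 × 1.750 ≈ 116000 km².

116000 km²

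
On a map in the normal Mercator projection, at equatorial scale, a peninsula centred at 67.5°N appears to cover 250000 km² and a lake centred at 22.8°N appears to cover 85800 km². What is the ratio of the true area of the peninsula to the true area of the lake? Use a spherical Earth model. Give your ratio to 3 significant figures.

0.502

On Mercator the areal scale is sec²φ, so true area = apparent × cos²φ.
True area of peninsula: 250000 × cos²(67.5°) = 250000 × 0.1464 = 36610 km².
True area of lake: 85800 × cos²(22.8°) = 85800 × 0.8498 = 72920 km².
Ratio = 36610 / 72920 ≈ 0.502.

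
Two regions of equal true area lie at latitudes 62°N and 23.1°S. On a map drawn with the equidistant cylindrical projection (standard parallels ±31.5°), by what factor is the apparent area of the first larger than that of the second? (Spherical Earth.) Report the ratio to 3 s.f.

1.96

With standard parallel φ₀ = 31.5°, the equirectangular projection gives x = Rλ cos φ₀, y = Rφ, so h = 1 and k = cos 31.5° / cos φ.
Areal scale at 62°: h·k = 1.000 × 1.816 = 1.816.
Areal scale at 23.1°: h·k = 1.000 × 0.9270 = 0.9270.
Ratio = 1.816/0.9270 ≈ 1.96.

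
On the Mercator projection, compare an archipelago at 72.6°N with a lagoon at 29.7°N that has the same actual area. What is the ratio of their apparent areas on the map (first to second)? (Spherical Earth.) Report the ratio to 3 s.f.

On Mercator, area is exaggerated by sec²φ = 1/cos²φ.
At 72.6°: sec²(72.6°) = 1/0.2990² = 11.18.
At 29.7°: sec²(29.7°) = 1/0.8686² = 1.325.
Ratio = 11.18/1.325 = cos²(29.7°)/cos²(72.6°) ≈ 8.44.

8.44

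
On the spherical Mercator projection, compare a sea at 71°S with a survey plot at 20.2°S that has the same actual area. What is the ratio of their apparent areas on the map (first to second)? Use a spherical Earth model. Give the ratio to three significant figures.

8.31

Mercator areal scale is sec²φ.
At 71°: sec²(71°) = 1/0.3256² = 9.434.
At 20.2°: sec²(20.2°) = 1/0.9385² = 1.135.
Ratio = 9.434/1.135 = cos²(20.2°)/cos²(71°) ≈ 8.31.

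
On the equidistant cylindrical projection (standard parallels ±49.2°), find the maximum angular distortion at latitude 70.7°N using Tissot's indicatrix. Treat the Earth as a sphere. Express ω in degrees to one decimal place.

38.3°

In the equirectangular projection with standard parallel φ₀ = 49.2° (x = Rλ cos φ₀, y = Rφ), meridians are true-scale (h = 1) and the parallel scale is k = cos φ₀ / cos φ.
At 70.7°: h = 1.000, k = 1.977; principal scales a = 1.977, b = 1.000.
sin(ω/2) = (a − b)/(a + b) = 0.9770/2.977 = 0.3282, so ω = 2 arcsin(0.3282) ≈ 38.3°.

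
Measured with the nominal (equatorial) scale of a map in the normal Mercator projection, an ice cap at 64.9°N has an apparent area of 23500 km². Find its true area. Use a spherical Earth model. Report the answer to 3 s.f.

For Mercator, h = k = sec φ (a conformal cylindrical projection has a single point scale, 1/cos φ).
Areal scale = k² = sec²φ = 1/cos²(64.9°) = 1/0.4242² = 5.557.
True area = apparent / (areal scale) = 23500 / 5.557 ≈ 4230 km².

4230 km²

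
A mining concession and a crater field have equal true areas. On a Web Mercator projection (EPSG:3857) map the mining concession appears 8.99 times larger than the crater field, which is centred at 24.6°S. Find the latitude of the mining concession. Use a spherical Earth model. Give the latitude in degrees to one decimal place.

72.3°

Mercator areal scale is sec²φ, so apparent-area ratio = sec²φ₁ / sec²φ₂ = cos²φ₂ / cos²φ₁.
cos²φ₂ / cos²φ₁ = 8.99  ⇒  cos φ₁ = cos 24.6° / √8.99 = 0.9092/2.998 = 0.3032.
φ₁ = arccos(0.3032) ≈ 72.3°.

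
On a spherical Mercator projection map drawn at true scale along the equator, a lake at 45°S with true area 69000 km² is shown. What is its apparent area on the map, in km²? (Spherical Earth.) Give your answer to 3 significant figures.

Mercator is conformal, so the point scale is isotropic: h = k = sec φ = 1/cos φ.
Areal scale = k² = sec²φ = 1/cos²(45°) = 1/0.7071² = 2.000.
Apparent area = 69000 × 2.000 ≈ 138000 km².

138000 km²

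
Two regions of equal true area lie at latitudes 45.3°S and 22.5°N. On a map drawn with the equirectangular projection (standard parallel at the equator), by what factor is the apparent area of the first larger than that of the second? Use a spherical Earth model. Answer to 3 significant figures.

1.31

Plate carrée maps x = Rλ, y = Rφ. The meridian scale is h = 1 and the parallel scale is k = 1/cos φ = sec φ.
Areal scale at 45.3°: h·k = 1.000 × 1.422 = 1.422.
Areal scale at 22.5°: h·k = 1.000 × 1.082 = 1.082.
Ratio = 1.422/1.082 ≈ 1.31.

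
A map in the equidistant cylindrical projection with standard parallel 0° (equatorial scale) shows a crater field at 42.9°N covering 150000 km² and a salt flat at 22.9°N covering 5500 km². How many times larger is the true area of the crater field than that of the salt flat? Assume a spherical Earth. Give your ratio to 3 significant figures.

On the plate carrée, areal scale = h·k = 1 × sec φ, so true area = apparent × cos φ.
True area of crater field: 150000 × cos(42.9°) = 150000 × 0.7325 = 109900 km².
True area of salt flat: 5500 × cos(22.9°) = 5500 × 0.9212 = 5067 km².
Ratio = 109900 / 5067 ≈ 21.7.

21.7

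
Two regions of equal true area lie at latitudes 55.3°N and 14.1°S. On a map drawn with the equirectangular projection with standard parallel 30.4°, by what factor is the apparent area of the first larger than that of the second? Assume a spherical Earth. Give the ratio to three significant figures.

1.70

With standard parallel φ₀ = 30.4°, the equirectangular projection gives x = Rλ cos φ₀, y = Rφ, so h = 1 and k = cos 30.4° / cos φ.
Areal scale at 55.3°: h·k = 1.000 × 1.515 = 1.515.
Areal scale at 14.1°: h·k = 1.000 × 0.8893 = 0.8893.
Ratio = 1.515/0.8893 ≈ 1.70.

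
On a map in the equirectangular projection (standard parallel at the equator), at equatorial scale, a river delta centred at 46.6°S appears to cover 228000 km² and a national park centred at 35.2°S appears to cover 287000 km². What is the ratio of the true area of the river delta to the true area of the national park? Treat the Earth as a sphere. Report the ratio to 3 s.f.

0.668

On the plate carrée, areal scale = h·k = 1 × sec φ, so true area = apparent × cos φ.
True area of river delta: 228000 × cos(46.6°) = 228000 × 0.6871 = 156700 km².
True area of national park: 287000 × cos(35.2°) = 287000 × 0.8171 = 234500 km².
Ratio = 156700 / 234500 ≈ 0.668.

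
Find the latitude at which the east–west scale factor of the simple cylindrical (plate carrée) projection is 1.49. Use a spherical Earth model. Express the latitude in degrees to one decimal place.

Plate carrée: h = 1, k = sec φ along parallels.
sec φ = 1.49  ⇒  cos φ = 0.6711  ⇒  φ ≈ 47.8°.

47.8°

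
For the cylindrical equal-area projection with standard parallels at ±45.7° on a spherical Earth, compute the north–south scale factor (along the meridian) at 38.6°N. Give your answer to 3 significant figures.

Cylindrical equal-area (φ₀ = 45.7°): h = cos φ / cos 45.7° along meridians, k = cos 45.7° / cos φ along parallels; h·k = 1.
h = cos 38.6° / cos 45.7° = 0.7815/0.6984 = 1.119.

1.12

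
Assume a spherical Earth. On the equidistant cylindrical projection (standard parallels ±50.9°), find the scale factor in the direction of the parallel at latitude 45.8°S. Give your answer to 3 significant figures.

With standard parallel φ₀ = 50.9°, the equirectangular projection gives x = Rλ cos φ₀, y = Rφ, so h = 1 and k = cos 50.9° / cos φ.
k = cos 50.9° / cos 45.8° = 0.6307/0.6972 = 0.9046.

0.905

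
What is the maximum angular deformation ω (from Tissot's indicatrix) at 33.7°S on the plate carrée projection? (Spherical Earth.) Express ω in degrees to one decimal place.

For the equirectangular projection with φ₀ = 0 (plate carrée), h = 1 along meridians and k = sec φ along parallels.
At 33.7°: h = 1.000, k = 1.202; principal scales a = 1.202, b = 1.000.
sin(ω/2) = (a − b)/(a + b) = 0.2020/2.202 = 0.09173, so ω = 2 arcsin(0.09173) ≈ 10.5°.

10.5°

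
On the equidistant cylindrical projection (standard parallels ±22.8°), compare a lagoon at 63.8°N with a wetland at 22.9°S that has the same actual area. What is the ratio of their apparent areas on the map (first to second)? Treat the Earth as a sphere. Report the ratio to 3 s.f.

2.09

The equidistant cylindrical projection with φ₀ = 22.8° has h = 1 (meridians true) and k = cos φ₀ / cos φ along parallels.
Areal scale at 63.8°: h·k = 1.000 × 2.088 = 2.088.
Areal scale at 22.9°: h·k = 1.000 × 1.001 = 1.001.
Ratio = 2.088/1.001 ≈ 2.09.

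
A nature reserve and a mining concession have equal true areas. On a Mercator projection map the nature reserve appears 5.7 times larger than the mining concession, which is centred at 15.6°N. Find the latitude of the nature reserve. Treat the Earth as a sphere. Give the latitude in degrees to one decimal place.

66.2°

Mercator areal scale is sec²φ, so apparent-area ratio = sec²φ₁ / sec²φ₂ = cos²φ₂ / cos²φ₁.
cos²φ₂ / cos²φ₁ = 5.7  ⇒  cos φ₁ = cos 15.6° / √5.7 = 0.9632/2.387 = 0.4034.
φ₁ = arccos(0.4034) ≈ 66.2°.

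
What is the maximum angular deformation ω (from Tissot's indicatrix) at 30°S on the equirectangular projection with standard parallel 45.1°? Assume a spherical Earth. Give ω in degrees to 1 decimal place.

The equidistant cylindrical projection with φ₀ = 45.1° has h = 1 (meridians true) and k = cos φ₀ / cos φ along parallels.
At 30°: h = 1.000, k = 0.8151; principal scales a = 1.000, b = 0.8151.
sin(ω/2) = (a − b)/(a + b) = 0.1849/1.815 = 0.1019, so ω = 2 arcsin(0.1019) ≈ 11.7°.

11.7°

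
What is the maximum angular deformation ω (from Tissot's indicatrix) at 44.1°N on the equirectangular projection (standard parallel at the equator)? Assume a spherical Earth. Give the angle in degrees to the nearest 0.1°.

18.9°

For the equirectangular projection with φ₀ = 0 (plate carrée), h = 1 along meridians and k = sec φ along parallels.
At 44.1°: h = 1.000, k = 1.393; principal scales a = 1.393, b = 1.000.
sin(ω/2) = (a − b)/(a + b) = 0.3925/2.393 = 0.1641, so ω = 2 arcsin(0.1641) ≈ 18.9°.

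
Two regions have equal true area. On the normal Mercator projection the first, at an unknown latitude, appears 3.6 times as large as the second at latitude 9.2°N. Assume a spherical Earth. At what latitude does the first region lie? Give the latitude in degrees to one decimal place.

On Mercator, (apparent₁)/(apparent₂) = sec²φ₁ / sec²φ₂ when true areas are equal.
cos²φ₂ / cos²φ₁ = 3.6  ⇒  cos φ₁ = cos 9.2° / √3.6 = 0.9871/1.897 = 0.5203.
φ₁ = arccos(0.5203) ≈ 58.6°.

58.6°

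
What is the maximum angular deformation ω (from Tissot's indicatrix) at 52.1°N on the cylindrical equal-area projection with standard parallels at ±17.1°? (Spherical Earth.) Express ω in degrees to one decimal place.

49.1°

A cylindrical equal-area projection with standard parallel φ₀ has meridian scale h = cos φ / cos φ₀ and parallel scale k = cos φ₀ / cos φ (so areas are preserved, h·k = 1).
At 52.1°: h = 0.6427, k = 1.556; principal scales a = 1.556, b = 0.6427.
sin(ω/2) = (a − b)/(a + b) = 0.9132/2.199 = 0.4154, so ω = 2 arcsin(0.4154) ≈ 49.1°.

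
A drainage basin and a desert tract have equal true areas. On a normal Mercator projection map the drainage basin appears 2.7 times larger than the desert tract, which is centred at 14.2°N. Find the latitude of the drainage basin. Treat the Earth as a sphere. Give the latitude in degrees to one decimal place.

For equal true areas on Mercator, apparent areas scale as sec²φ, so the ratio is cos²φ₂ / cos²φ₁.
cos²φ₂ / cos²φ₁ = 2.7  ⇒  cos φ₁ = cos 14.2° / √2.7 = 0.9694/1.643 = 0.5900.
φ₁ = arccos(0.5900) ≈ 53.8°.

53.8°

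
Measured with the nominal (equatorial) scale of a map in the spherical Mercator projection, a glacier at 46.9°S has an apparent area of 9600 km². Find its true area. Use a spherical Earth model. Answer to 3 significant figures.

4480 km²

Mercator is conformal, so the point scale is isotropic: h = k = sec φ = 1/cos φ.
Areal scale = k² = sec²φ = 1/cos²(46.9°) = 1/0.6833² = 2.142.
True area = apparent / (areal scale) = 9600 / 2.142 ≈ 4480 km².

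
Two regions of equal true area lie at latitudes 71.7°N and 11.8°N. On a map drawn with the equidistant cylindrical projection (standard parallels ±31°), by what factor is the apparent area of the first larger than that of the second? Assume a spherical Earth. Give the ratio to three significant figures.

In the equirectangular projection with standard parallel φ₀ = 31° (x = Rλ cos φ₀, y = Rφ), meridians are true-scale (h = 1) and the parallel scale is k = cos φ₀ / cos φ.
Areal scale at 71.7°: h·k = 1.000 × 2.730 = 2.730.
Areal scale at 11.8°: h·k = 1.000 × 0.8757 = 0.8757.
Ratio = 2.730/0.8757 ≈ 3.12.

3.12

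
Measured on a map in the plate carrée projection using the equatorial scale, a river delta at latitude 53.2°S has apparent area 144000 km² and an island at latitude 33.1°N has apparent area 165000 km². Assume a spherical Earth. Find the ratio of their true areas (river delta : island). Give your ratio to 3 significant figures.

Plate carrée has h = 1 and k = sec φ, giving areal scale sec φ; true area = (apparent area) · cos φ.
True area of river delta: 144000 × cos(53.2°) = 144000 × 0.5990 = 86260 km².
True area of island: 165000 × cos(33.1°) = 165000 × 0.8377 = 138200 km².
Ratio = 86260 / 138200 ≈ 0.624.

0.624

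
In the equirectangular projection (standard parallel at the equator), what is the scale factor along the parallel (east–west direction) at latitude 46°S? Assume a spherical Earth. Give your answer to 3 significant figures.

1.44

Plate carrée maps x = Rλ, y = Rφ. The meridian scale is h = 1 and the parallel scale is k = 1/cos φ = sec φ.
k = 1/cos 46° = 1/0.6947 = 1.440.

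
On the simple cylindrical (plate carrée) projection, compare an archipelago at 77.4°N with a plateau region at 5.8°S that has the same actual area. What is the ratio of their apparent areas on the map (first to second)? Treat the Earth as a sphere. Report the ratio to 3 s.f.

4.56

In the plate carrée (x = Rλ, y = Rφ), meridians are true-scale (h = 1) and parallels are stretched by k = sec φ.
Areal scale at 77.4°: h·k = 1.000 × 4.584 = 4.584.
Areal scale at 5.8°: h·k = 1.000 × 1.005 = 1.005.
Ratio = 4.584/1.005 ≈ 4.56.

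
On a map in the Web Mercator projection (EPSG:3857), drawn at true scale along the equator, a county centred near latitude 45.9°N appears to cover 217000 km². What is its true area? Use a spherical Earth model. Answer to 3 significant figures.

105000 km²

Mercator is conformal, so the point scale is isotropic: h = k = sec φ = 1/cos φ.
Areal scale = k² = sec²φ = 1/cos²(45.9°) = 1/0.6959² = 2.065.
True area = apparent / (areal scale) = 217000 / 2.065 ≈ 105000 km².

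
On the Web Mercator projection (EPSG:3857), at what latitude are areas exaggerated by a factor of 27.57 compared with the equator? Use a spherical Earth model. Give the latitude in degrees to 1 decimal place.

79.0°

Mercator areal scale is sec²φ.
sec²φ = 27.57  ⇒  cos²φ = 0.03627  ⇒  cos φ = 0.1905.
φ = arccos(0.1905) ≈ 79.0°.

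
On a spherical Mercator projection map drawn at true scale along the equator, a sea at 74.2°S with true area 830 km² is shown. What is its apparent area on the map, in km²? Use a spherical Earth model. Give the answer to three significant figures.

For Mercator, h = k = sec φ (a conformal cylindrical projection has a single point scale, 1/cos φ).
Areal scale = k² = sec²φ = 1/cos²(74.2°) = 1/0.2723² = 13.49.
Apparent area = 830 × 13.49 ≈ 11200 km².

11200 km²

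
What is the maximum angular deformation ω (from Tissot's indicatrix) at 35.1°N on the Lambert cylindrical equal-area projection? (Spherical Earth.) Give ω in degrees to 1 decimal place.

The Lambert cylindrical equal-area projection is the cylindrical equal-area projection with its standard parallel at the equator (φ₀ = 0). For cylindrical equal-area with standard parallel φ₀, h = cos φ / cos φ₀ and k = cos φ₀ / cos φ, so h·k = 1.
At 35.1°: h = 0.8181, k = 1.222; principal scales a = 1.222, b = 0.8181.
sin(ω/2) = (a − b)/(a + b) = 0.4041/2.040 = 0.1981, so ω = 2 arcsin(0.1981) ≈ 22.8°.

22.8°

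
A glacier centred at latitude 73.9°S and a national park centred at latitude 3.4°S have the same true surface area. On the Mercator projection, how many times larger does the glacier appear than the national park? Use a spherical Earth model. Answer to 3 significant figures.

Mercator areal scale is sec²φ.
At 73.9°: sec²(73.9°) = 1/0.2773² = 13.00.
At 3.4°: sec²(3.4°) = 1/0.9982² = 1.004.
Ratio = 13.00/1.004 = cos²(3.4°)/cos²(73.9°) ≈ 13.0.

13.0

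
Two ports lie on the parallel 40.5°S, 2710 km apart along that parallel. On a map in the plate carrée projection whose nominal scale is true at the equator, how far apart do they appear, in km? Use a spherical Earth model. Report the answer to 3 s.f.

3560 km

Plate carrée maps x = Rλ, y = Rφ. The meridian scale is h = 1 and the parallel scale is k = 1/cos φ = sec φ.
Along the parallel, k = sec 40.5° = 1/0.7604 = 1.315.
Map distance = 2710 × 1.315 ≈ 3560 km.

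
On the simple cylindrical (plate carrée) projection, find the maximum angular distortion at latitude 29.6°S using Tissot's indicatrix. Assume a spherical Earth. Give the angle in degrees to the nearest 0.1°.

For the equirectangular projection with φ₀ = 0 (plate carrée), h = 1 along meridians and k = sec φ along parallels.
At 29.6°: h = 1.000, k = 1.150; principal scales a = 1.150, b = 1.000.
sin(ω/2) = (a − b)/(a + b) = 0.1501/2.150 = 0.06981, so ω = 2 arcsin(0.06981) ≈ 8.0°.

8.0°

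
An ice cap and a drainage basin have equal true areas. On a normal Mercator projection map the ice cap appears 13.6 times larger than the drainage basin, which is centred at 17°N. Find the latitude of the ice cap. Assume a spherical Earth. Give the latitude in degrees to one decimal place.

Mercator areal scale is sec²φ, so apparent-area ratio = sec²φ₁ / sec²φ₂ = cos²φ₂ / cos²φ₁.
cos²φ₂ / cos²φ₁ = 13.6  ⇒  cos φ₁ = cos 17° / √13.6 = 0.9563/3.688 = 0.2593.
φ₁ = arccos(0.2593) ≈ 75.0°.

75.0°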